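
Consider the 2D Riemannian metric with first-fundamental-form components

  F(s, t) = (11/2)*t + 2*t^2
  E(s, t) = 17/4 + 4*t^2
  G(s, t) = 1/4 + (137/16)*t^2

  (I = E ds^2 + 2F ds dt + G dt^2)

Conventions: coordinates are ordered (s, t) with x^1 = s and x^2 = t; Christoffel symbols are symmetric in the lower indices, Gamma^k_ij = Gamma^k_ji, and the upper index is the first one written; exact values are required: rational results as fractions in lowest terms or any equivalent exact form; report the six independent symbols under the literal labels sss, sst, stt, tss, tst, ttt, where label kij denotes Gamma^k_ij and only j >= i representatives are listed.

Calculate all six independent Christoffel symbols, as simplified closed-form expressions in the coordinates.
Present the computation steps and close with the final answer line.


E = 17/4 + 4*t^2; F = (11/2)*t + 2*t^2; G = 1/4 + (137/16)*t^2
Gamma^k_ij = (1/2) g^{kl} (d_i g_jl + d_j g_il - d_l g_ij), with g^inv = (1/(EG-F^2)) [[G, -F], [-F, E]]
first partials: E_s = 0, E_t = 8*t, F_s = 0, F_t = 11/2 + 4*t, G_s = 0, G_t = (137/8)*t
D = EG - F^2 = 17/16 + (457/64)*t^2 - 22*t^3 + (121/4)*t^4
expanded: Gamma^s_ss = (G E_s - 2F F_s + F E_t)/(2D), Gamma^s_st = (G E_t - F G_s)/(2D), Gamma^s_tt = (2G F_t - G G_s - F G_t)/(2D), Gamma^t_ss = (2E F_s - E E_t - F E_s)/(2D), Gamma^t_st = (E G_s - F E_t)/(2D), Gamma^t_tt = (E G_t - 2F F_t + F G_s)/(2D); substitute and cancel common factors

Answer: Gamma_sss = (512*t^3 + 1408*t^2)/(1936*t^4 - 1408*t^3 + 457*t^2 + 68), Gamma_sst = (2192*t^3 + 64*t)/(1936*t^4 - 1408*t^3 + 457*t^2 + 68), Gamma_stt = (1096*t^3 + 64*t + 88)/(1936*t^4 - 1408*t^3 + 457*t^2 + 68), Gamma_tss = (-1024*t^3 - 1088*t)/(1936*t^4 - 1408*t^3 + 457*t^2 + 68), Gamma_tst = (-512*t^3 - 1408*t^2)/(1936*t^4 - 1408*t^3 + 457*t^2 + 68), Gamma_ttt = (1680*t^3 - 2112*t^2 + 393*t)/(1936*t^4 - 1408*t^3 + 457*t^2 + 68)


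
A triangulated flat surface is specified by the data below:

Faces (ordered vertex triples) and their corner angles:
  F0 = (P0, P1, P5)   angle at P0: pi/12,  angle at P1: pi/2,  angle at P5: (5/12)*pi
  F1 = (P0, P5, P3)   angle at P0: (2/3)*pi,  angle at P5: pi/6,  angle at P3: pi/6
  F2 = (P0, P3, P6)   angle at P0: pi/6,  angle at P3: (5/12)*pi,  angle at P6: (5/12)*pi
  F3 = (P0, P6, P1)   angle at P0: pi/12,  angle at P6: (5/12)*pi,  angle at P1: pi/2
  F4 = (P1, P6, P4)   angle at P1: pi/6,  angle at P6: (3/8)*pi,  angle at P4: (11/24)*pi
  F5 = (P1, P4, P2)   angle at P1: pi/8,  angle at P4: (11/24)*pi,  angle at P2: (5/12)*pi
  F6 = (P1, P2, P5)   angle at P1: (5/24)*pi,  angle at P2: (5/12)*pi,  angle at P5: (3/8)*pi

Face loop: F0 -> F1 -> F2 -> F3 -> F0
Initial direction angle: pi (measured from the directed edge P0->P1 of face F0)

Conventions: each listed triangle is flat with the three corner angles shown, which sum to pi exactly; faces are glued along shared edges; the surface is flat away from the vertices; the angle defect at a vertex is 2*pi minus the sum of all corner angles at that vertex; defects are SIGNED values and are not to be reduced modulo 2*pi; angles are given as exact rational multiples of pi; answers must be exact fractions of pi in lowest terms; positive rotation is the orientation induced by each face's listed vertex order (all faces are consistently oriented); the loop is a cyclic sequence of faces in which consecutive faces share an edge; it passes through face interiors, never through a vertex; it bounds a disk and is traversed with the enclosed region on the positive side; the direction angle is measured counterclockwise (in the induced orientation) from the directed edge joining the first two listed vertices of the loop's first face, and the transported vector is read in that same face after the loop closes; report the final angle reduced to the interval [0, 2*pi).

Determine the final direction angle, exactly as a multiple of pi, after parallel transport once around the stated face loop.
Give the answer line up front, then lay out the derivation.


Answer: final direction angle = 0

enclosed vertex P0: corner angles sum to pi, defect = 2*pi - pi = pi
holonomy = initial angle + sum of enclosed defects (mod 2*pi), positive in the induced orientation
final angle = pi + pi = 0 (mod 2*pi)


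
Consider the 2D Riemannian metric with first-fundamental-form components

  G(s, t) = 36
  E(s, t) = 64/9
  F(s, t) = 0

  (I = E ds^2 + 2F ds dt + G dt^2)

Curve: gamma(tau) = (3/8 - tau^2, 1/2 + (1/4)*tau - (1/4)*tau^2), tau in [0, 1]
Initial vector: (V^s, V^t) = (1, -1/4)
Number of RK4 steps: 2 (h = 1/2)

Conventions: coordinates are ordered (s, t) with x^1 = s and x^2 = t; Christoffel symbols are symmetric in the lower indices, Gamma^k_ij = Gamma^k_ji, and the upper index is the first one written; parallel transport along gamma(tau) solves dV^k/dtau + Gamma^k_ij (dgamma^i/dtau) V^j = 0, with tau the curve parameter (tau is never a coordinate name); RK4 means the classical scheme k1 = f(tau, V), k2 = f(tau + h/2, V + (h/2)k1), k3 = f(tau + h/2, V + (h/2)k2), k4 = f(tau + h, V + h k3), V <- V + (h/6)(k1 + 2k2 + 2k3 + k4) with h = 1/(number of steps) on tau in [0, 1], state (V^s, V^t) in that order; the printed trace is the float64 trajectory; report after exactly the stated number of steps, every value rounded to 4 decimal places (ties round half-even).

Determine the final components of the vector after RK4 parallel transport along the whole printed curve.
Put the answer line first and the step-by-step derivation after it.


Answer: V^s = 1.0000, V^t = -0.2500

gamma'(tau) = (-2*tau, 1/4 - (1/2)*tau); f(tau, V)^k = -Gamma^k_ij(gamma(tau)) gamma'^i(tau) V^j; h = 1/2; intermediate values shown to 6 dp
curve data and Christoffel symbols at the stage parameters:
  tau = 0.000000: gamma = (0.375000, 0.500000), gamma' = (0.000000, 0.250000); Gamma_sss = 0.000000, Gamma_sst = 0.000000, Gamma_stt = 0.000000, Gamma_tss = 0.000000, Gamma_tst = 0.000000, Gamma_ttt = 0.000000
  tau = 0.250000: gamma = (0.312500, 0.546875), gamma' = (-0.500000, 0.125000); Gamma_sss = 0.000000, Gamma_sst = 0.000000, Gamma_stt = 0.000000, Gamma_tss = 0.000000, Gamma_tst = 0.000000, Gamma_ttt = 0.000000
  tau = 0.500000: gamma = (0.125000, 0.562500), gamma' = (-1.000000, 0.000000); Gamma_sss = 0.000000, Gamma_sst = 0.000000, Gamma_stt = 0.000000, Gamma_tss = 0.000000, Gamma_tst = 0.000000, Gamma_ttt = 0.000000
  tau = 0.750000: gamma = (-0.187500, 0.546875), gamma' = (-1.500000, -0.125000); Gamma_sss = 0.000000, Gamma_sst = 0.000000, Gamma_stt = 0.000000, Gamma_tss = 0.000000, Gamma_tst = 0.000000, Gamma_ttt = 0.000000
  tau = 1.000000: gamma = (-0.625000, 0.500000), gamma' = (-2.000000, -0.250000); Gamma_sss = 0.000000, Gamma_sst = 0.000000, Gamma_stt = 0.000000, Gamma_tss = 0.000000, Gamma_tst = 0.000000, Gamma_ttt = 0.000000
step 0: V^s = 1.0000, V^t = -0.2500
step 1: k1 = (0.000000, 0.000000), k2 = (0.000000, 0.000000), k3 = (0.000000, 0.000000), k4 = (0.000000, 0.000000); V <- V + (h/6)(k1 + 2k2 + 2k3 + k4): V^s = 1.0000, V^t = -0.2500
step 2: k1 = (0.000000, 0.000000), k2 = (0.000000, 0.000000), k3 = (0.000000, 0.000000), k4 = (0.000000, 0.000000); V <- V + (h/6)(k1 + 2k2 + 2k3 + k4): V^s = 1.0000, V^t = -0.2500


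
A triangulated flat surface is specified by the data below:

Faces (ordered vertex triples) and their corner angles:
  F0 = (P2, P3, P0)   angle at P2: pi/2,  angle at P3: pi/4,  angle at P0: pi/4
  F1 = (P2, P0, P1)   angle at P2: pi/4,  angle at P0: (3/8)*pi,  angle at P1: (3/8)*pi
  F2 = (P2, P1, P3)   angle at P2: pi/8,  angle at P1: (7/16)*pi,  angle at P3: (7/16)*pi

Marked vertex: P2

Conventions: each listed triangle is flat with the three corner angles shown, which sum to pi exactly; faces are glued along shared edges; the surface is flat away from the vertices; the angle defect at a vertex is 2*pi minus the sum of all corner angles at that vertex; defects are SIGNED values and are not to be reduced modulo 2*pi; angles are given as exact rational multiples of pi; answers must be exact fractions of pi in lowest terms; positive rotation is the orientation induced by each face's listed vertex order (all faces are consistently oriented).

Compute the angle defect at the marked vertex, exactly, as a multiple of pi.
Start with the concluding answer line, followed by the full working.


Answer: defect(P2) = (9/8)*pi

Sum of corner angles at P2: (7/8)*pi
defect = 2*pi - (7/8)*pi


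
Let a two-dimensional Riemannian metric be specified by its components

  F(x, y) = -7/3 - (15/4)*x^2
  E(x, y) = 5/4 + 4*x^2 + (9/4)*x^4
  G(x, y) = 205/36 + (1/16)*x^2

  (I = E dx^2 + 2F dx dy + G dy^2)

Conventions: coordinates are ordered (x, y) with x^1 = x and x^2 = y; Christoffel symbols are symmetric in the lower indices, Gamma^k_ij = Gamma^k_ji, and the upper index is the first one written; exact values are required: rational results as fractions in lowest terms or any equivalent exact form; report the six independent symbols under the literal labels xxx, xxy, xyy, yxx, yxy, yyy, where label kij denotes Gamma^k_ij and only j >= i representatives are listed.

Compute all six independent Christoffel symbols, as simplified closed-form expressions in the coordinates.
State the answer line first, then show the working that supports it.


Answer: Gamma_xxx = (162*x^5 - 1296*x^3 + 3040*x)/(81*x^6 - 576*x^4 + 3085*x^2 + 964), Gamma_xxy = (135*x^3 + 84*x)/(81*x^6 - 576*x^4 + 3085*x^2 + 964), Gamma_xyy = (-9*x^3 - 820*x)/(324*x^6 - 2304*x^4 + 12340*x^2 + 3856), Gamma_yxx = (-2592*x^3 - 24*x)/(81*x^6 - 576*x^4 + 3085*x^2 + 964), Gamma_yxy = (81*x^5 + 144*x^3 + 45*x)/(81*x^6 - 576*x^4 + 3085*x^2 + 964), Gamma_yyy = (-135*x^3 - 84*x)/(81*x^6 - 576*x^4 + 3085*x^2 + 964)

E = 5/4 + 4*x^2 + (9/4)*x^4; F = -7/3 - (15/4)*x^2; G = 205/36 + (1/16)*x^2
Gamma^k_ij = (1/2) g^{kl} (d_i g_jl + d_j g_il - d_l g_ij), with g^inv = (1/(EG-F^2)) [[G, -F], [-F, E]]
first partials: E_x = 8*x + 9*x^3, E_y = 0, F_x = -(15/2)*x, F_y = 0, G_x = (1/8)*x, G_y = 0
D = EG - F^2 = 241/144 + (3085/576)*x^2 - x^4 + (9/64)*x^6
expanded: Gamma^x_xx = (G E_x - 2F F_x + F E_y)/(2D), Gamma^x_xy = (G E_y - F G_x)/(2D), Gamma^x_yy = (2G F_y - G G_x - F G_y)/(2D), Gamma^y_xx = (2E F_x - E E_y - F E_x)/(2D), Gamma^y_xy = (E G_x - F E_y)/(2D), Gamma^y_yy = (E G_y - 2F F_y + F G_x)/(2D); substitute and cancel common factors


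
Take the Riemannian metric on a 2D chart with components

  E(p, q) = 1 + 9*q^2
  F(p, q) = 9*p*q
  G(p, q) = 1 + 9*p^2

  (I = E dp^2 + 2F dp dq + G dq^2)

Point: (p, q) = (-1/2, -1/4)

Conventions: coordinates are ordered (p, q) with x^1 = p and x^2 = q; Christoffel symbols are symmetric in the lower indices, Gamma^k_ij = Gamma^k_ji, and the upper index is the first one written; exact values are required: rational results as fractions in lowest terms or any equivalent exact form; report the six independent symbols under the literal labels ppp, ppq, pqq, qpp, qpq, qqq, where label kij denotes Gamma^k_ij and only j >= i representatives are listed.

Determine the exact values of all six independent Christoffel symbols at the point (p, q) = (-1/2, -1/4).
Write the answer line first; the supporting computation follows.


Answer: Gamma_ppp = 0, Gamma_ppq = -36/61, Gamma_pqq = 0, Gamma_qpp = 0, Gamma_qpq = -72/61, Gamma_qqq = 0

E = 25/16, F = 9/8, G = 13/4 at the point
E_p = 0, E_q = -9/2, F_p = -9/4, F_q = -9/2, G_p = -9, G_q = 0
EG - F^2 = 61/16;  g^inv = (16/61) * [[13/4, -9/8], [-9/8, 25/16]]
first-kind symbols [ij,l] = (1/2)(d_i g_jl + d_j g_il - d_l g_ij): [pp,p] = E_p/2 = 0, [pp,q] = F_p - E_q/2 = 0, [pq,p] = E_q/2 = -9/4, [pq,q] = G_p/2 = -9/2, [qq,p] = F_q - G_p/2 = 0, [qq,q] = G_q/2 = 0
Gamma^p_ij = (G*[ij,p] - F*[ij,q])/(EG - F^2), Gamma^q_ij = (E*[ij,q] - F*[ij,p])/(EG - F^2)


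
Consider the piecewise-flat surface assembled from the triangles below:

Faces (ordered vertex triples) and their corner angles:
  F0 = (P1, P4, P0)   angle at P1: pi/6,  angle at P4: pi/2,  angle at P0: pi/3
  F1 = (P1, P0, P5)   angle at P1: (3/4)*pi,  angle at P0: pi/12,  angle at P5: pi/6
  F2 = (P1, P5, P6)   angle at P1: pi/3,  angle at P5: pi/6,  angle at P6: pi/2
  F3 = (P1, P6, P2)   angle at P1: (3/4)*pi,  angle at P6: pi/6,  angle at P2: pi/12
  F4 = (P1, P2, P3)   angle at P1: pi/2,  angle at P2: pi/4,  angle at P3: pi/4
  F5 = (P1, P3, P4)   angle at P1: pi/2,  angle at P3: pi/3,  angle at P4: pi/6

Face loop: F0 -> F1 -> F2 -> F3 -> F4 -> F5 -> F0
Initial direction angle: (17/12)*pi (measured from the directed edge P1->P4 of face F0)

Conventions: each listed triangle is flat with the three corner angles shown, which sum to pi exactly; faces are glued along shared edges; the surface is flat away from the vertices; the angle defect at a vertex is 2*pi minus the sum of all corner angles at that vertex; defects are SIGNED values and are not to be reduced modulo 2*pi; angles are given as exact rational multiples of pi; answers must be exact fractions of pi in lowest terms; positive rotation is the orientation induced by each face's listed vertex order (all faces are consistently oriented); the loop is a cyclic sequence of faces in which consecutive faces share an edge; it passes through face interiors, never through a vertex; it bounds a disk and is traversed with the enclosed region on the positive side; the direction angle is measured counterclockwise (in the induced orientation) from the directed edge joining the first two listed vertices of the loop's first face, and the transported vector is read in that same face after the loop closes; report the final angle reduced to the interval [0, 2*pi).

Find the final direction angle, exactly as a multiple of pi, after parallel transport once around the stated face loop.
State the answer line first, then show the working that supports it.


Answer: final direction angle = (5/12)*pi

enclosed vertex P1: corner angles sum to 3*pi, defect = 2*pi - 3*pi = -pi
by Gauss-Bonnet the loop rotates the vector by the enclosed defect sum (positive orientation, mod 2*pi)
final angle = (17/12)*pi - pi = (5/12)*pi (mod 2*pi)


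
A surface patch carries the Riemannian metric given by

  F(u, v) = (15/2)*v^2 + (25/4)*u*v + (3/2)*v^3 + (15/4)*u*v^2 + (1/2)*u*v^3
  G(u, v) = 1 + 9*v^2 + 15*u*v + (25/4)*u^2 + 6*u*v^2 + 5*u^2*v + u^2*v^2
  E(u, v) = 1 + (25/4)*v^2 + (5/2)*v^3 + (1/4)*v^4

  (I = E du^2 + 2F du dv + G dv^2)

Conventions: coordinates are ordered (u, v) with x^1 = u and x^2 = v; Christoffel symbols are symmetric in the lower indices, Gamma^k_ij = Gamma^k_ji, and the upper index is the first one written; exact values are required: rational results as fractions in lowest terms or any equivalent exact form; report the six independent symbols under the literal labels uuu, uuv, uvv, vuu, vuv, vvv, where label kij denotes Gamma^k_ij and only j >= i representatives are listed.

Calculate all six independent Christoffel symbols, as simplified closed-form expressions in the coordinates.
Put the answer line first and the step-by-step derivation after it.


Answer: Gamma_uuu = 0, Gamma_uuv = (2*v^3 + 15*v^2 + 25*v)/(4*u^2*v^2 + 20*u^2*v + 25*u^2 + 24*u*v^2 + 60*u*v + v^4 + 10*v^3 + 61*v^2 + 4), Gamma_uvv = (2*u*v^2 + 10*u*v + 6*v^2 + 30*v)/(4*u^2*v^2 + 20*u^2*v + 25*u^2 + 24*u*v^2 + 60*u*v + v^4 + 10*v^3 + 61*v^2 + 4), Gamma_vuu = 0, Gamma_vuv = (4*u*v^2 + 20*u*v + 25*u + 12*v^2 + 30*v)/(4*u^2*v^2 + 20*u^2*v + 25*u^2 + 24*u*v^2 + 60*u*v + v^4 + 10*v^3 + 61*v^2 + 4), Gamma_vvv = (4*u^2*v + 10*u^2 + 24*u*v + 30*u + 36*v)/(4*u^2*v^2 + 20*u^2*v + 25*u^2 + 24*u*v^2 + 60*u*v + v^4 + 10*v^3 + 61*v^2 + 4)

E = 1 + (25/4)*v^2 + (5/2)*v^3 + (1/4)*v^4; F = (15/2)*v^2 + (25/4)*u*v + (3/2)*v^3 + (15/4)*u*v^2 + (1/2)*u*v^3; G = 1 + 9*v^2 + 15*u*v + (25/4)*u^2 + 6*u*v^2 + 5*u^2*v + u^2*v^2
Gamma^k_ij = (1/2) g^{kl} (d_i g_jl + d_j g_il - d_l g_ij), with g^inv = (1/(EG-F^2)) [[G, -F], [-F, E]]
first partials: E_u = 0, E_v = (25/2)*v + (15/2)*v^2 + v^3, F_u = (25/4)*v + (15/4)*v^2 + (1/2)*v^3, F_v = 15*v + (25/4)*u + (9/2)*v^2 + (15/2)*u*v + (3/2)*u*v^2, G_u = 15*v + (25/2)*u + 6*v^2 + 10*u*v + 2*u*v^2, G_v = 18*v + 15*u + 12*u*v + 5*u^2 + 2*u^2*v
D = EG - F^2 = 1 + (61/4)*v^2 + 15*u*v + (25/4)*u^2 + (5/2)*v^3 + 6*u*v^2 + 5*u^2*v + (1/4)*v^4 + u^2*v^2
expanded: Gamma^u_uu = (G E_u - 2F F_u + F E_v)/(2D), Gamma^u_uv = (G E_v - F G_u)/(2D), Gamma^u_vv = (2G F_v - G G_u - F G_v)/(2D), Gamma^v_uu = (2E F_u - E E_v - F E_u)/(2D), Gamma^v_uv = (E G_u - F E_v)/(2D), Gamma^v_vv = (E G_v - 2F F_v + F G_u)/(2D); substitute and cancel common factors


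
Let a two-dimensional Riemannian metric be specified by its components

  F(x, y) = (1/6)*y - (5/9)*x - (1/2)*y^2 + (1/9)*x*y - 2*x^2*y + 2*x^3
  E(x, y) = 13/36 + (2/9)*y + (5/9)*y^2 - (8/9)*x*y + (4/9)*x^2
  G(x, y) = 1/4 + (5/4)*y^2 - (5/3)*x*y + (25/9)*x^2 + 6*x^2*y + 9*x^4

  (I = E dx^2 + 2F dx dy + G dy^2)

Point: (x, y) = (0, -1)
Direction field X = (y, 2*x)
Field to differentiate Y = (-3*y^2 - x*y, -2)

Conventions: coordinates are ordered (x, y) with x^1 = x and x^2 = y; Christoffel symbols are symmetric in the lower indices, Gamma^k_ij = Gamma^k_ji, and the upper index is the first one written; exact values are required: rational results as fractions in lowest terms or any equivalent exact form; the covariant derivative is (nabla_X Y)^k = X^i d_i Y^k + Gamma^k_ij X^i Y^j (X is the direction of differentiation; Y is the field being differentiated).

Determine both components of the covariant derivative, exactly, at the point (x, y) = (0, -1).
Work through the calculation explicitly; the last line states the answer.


E = 25/36, F = -2/3, G = 3/2 at the point
E_x = 8/9, E_y = -8/9, F_x = -2/3, F_y = 7/6, G_x = 5/3, G_y = -5/2
EG - F^2 = 43/72;  g^inv = (72/43) * [[3/2, 2/3], [2/3, 25/36]]
first-kind symbols [ij,l] = (1/2)(d_i g_jl + d_j g_il - d_l g_ij): [xx,x] = E_x/2 = 4/9, [xx,y] = F_x - E_y/2 = -2/9, [xy,x] = E_y/2 = -4/9, [xy,y] = G_x/2 = 5/6, [yy,x] = F_y - G_x/2 = 1/3, [yy,y] = G_y/2 = -5/4
Gamma^x_ij = (G*[ij,x] - F*[ij,y])/(EG - F^2), Gamma^y_ij = (E*[ij,y] - F*[ij,x])/(EG - F^2)
Gamma_xxx = 112/129, Gamma_xxy = -8/43, Gamma_xyy = -24/43, Gamma_yxx = 92/387, Gamma_yxy = 61/129, Gamma_yyy = -93/86
X = (-1, 0), Y = (-3, -2) at the point

Answer: (nabla_X Y)^x = 53/43, (nabla_X Y)^y = 214/129


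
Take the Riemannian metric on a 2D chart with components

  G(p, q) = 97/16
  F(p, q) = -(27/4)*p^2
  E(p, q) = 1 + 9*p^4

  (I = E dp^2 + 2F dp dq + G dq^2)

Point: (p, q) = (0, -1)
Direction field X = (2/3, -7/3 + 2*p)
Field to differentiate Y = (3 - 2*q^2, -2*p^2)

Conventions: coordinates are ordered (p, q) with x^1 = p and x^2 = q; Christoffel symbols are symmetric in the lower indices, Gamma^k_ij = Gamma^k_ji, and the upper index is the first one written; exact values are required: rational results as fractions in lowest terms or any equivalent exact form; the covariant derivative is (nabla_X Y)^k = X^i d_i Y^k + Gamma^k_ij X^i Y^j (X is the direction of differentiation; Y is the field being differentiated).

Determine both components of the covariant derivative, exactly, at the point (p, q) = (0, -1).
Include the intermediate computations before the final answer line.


E = 1, F = 0, G = 97/16 at the point
E_p = 0, E_q = 0, F_p = 0, F_q = 0, G_p = 0, G_q = 0
EG - F^2 = 97/16;  g^inv = (16/97) * [[97/16, 0], [0, 1]]
first-kind symbols [ij,l] = (1/2)(d_i g_jl + d_j g_il - d_l g_ij): [pp,p] = E_p/2 = 0, [pp,q] = F_p - E_q/2 = 0, [pq,p] = E_q/2 = 0, [pq,q] = G_p/2 = 0, [qq,p] = F_q - G_p/2 = 0, [qq,q] = G_q/2 = 0
Gamma^p_ij = (G*[ij,p] - F*[ij,q])/(EG - F^2), Gamma^q_ij = (E*[ij,q] - F*[ij,p])/(EG - F^2)
Gamma_ppp = 0, Gamma_ppq = 0, Gamma_pqq = 0, Gamma_qpp = 0, Gamma_qpq = 0, Gamma_qqq = 0
X = (2/3, -7/3), Y = (1, 0) at the point

Answer: (nabla_X Y)^p = -28/3, (nabla_X Y)^q = 0


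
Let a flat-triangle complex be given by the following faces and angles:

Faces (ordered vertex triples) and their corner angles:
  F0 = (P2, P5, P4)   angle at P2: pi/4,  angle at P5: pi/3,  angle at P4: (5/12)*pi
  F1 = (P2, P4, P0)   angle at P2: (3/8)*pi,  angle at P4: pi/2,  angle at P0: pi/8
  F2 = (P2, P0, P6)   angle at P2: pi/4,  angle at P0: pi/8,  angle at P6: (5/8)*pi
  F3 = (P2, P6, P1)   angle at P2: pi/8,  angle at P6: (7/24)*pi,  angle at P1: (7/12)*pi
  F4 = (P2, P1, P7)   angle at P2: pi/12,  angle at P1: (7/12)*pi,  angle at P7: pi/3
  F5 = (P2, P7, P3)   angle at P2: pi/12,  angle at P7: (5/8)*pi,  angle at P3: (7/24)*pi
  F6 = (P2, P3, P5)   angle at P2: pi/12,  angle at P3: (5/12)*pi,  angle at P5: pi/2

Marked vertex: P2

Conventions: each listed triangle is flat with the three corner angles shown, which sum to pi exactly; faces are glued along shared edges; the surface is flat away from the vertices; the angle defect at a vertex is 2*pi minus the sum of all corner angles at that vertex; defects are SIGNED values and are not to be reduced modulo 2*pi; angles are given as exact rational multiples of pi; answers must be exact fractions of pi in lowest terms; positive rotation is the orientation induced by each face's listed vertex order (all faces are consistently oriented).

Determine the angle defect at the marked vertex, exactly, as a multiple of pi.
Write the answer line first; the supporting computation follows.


Answer: defect(P2) = (3/4)*pi

Sum of corner angles at P2: (5/4)*pi
defect = 2*pi - (5/4)*pi


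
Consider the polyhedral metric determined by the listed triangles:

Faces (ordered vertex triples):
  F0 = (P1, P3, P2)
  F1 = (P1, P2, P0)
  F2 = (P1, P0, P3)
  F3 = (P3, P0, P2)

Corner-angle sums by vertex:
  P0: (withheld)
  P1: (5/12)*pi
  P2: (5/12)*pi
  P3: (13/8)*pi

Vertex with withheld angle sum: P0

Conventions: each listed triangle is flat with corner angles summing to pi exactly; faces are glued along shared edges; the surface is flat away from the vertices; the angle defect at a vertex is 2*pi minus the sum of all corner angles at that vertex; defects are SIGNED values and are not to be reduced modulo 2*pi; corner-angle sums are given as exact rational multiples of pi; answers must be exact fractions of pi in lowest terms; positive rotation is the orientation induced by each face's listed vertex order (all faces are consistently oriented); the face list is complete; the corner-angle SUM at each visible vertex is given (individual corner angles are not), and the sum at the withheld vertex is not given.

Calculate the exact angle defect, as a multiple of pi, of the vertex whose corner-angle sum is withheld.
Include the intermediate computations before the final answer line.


V = 4, E = 6, F = 4; chi = V - E + F = 2
Gauss-Bonnet: total defect = 2*pi*chi = 4*pi; visible defects sum to (85/24)*pi

Answer: defect(P0) = (11/24)*pi


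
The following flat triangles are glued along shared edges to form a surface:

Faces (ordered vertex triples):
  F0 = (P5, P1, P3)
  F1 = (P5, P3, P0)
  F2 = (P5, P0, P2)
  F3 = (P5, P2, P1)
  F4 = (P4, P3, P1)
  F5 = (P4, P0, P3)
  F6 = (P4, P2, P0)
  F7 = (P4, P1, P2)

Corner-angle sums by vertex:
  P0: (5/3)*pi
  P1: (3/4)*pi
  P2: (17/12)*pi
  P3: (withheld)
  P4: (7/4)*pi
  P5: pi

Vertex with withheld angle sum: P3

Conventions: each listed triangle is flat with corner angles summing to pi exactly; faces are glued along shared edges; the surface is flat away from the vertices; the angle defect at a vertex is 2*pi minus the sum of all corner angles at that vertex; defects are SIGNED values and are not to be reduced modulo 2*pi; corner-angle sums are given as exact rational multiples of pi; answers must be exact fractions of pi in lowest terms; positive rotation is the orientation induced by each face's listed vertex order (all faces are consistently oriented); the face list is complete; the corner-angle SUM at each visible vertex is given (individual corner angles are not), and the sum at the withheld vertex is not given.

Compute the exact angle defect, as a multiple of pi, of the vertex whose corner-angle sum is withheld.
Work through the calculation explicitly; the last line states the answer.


V = 6, E = 12, F = 8; chi = V - E + F = 2
Gauss-Bonnet: total defect = 2*pi*chi = 4*pi; visible defects sum to (41/12)*pi

Answer: defect(P3) = (7/12)*pi


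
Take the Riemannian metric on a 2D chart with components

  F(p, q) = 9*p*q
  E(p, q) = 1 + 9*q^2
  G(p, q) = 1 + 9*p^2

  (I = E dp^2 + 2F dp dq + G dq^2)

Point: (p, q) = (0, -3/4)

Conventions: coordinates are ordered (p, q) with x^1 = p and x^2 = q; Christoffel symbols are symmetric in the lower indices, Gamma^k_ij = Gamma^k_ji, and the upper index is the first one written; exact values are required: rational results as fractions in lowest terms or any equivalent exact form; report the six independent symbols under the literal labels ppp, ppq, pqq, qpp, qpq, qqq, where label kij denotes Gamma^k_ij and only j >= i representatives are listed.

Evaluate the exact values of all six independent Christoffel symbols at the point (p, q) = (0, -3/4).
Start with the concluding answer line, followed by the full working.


Answer: Gamma_ppp = 0, Gamma_ppq = -108/97, Gamma_pqq = 0, Gamma_qpp = 0, Gamma_qpq = 0, Gamma_qqq = 0

E = 97/16, F = 0, G = 1 at the point
E_p = 0, E_q = -27/2, F_p = -27/4, F_q = 0, G_p = 0, G_q = 0
EG - F^2 = 97/16;  g^inv = (16/97) * [[1, 0], [0, 97/16]]
first-kind symbols [ij,l] = (1/2)(d_i g_jl + d_j g_il - d_l g_ij): [pp,p] = E_p/2 = 0, [pp,q] = F_p - E_q/2 = 0, [pq,p] = E_q/2 = -27/4, [pq,q] = G_p/2 = 0, [qq,p] = F_q - G_p/2 = 0, [qq,q] = G_q/2 = 0
Gamma^p_ij = (G*[ij,p] - F*[ij,q])/(EG - F^2), Gamma^q_ij = (E*[ij,q] - F*[ij,p])/(EG - F^2)


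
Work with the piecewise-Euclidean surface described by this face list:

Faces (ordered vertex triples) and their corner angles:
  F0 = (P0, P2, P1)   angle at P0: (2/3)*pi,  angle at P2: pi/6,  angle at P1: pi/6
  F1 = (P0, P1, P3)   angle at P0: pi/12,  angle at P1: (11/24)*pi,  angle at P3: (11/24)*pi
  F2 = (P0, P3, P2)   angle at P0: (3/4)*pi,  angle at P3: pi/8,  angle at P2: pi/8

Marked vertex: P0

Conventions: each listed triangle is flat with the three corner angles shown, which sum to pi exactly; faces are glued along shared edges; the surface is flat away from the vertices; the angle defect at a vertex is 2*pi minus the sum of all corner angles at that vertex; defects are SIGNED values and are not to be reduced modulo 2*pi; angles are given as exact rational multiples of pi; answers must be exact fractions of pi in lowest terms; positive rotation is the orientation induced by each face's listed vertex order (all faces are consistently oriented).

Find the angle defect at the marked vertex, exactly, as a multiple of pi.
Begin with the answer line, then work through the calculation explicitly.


Answer: defect(P0) = pi/2

Sum of corner angles at P0: (3/2)*pi
defect = 2*pi - (3/2)*pi


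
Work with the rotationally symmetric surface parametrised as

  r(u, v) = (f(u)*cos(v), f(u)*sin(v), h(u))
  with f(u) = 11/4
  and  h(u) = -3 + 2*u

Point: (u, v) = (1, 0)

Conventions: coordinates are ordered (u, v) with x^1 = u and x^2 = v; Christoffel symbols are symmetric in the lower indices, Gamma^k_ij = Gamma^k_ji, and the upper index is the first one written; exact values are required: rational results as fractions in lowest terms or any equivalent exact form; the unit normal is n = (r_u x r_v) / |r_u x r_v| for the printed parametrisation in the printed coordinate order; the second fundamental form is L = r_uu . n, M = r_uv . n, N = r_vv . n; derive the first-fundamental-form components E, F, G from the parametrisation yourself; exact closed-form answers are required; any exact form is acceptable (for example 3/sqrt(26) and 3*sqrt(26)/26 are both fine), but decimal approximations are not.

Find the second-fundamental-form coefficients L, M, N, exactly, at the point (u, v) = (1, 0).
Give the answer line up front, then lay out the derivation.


Answer: L = 0, M = 0, N = 11/4

f = 11/4, f' = 0, f'' = 0, h' = 2, h'' = 0
E = 4, F = 0, G = 121/16; answer radicand W^2 = 4
unnormalised second-form numerators: l = 0, m = 0, n = 11/2; L = l/sqrt(4), and similarly M = m/sqrt(W^2), N = n/sqrt(W^2)


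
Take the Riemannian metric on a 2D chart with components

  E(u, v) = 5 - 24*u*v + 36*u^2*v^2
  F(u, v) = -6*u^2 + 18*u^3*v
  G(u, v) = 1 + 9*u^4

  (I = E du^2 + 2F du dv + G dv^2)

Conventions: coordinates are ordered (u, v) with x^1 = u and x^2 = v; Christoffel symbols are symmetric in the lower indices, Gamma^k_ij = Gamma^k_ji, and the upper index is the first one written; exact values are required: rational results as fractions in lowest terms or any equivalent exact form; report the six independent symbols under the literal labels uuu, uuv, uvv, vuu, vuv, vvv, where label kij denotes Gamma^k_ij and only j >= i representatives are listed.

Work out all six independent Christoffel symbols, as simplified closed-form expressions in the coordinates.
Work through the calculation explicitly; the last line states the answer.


E = 5 - 24*u*v + 36*u^2*v^2; F = -6*u^2 + 18*u^3*v; G = 1 + 9*u^4
Gamma^k_ij = (1/2) g^{kl} (d_i g_jl + d_j g_il - d_l g_ij), with g^inv = (1/(EG-F^2)) [[G, -F], [-F, E]]
first partials: E_u = -24*v + 72*u*v^2, E_v = -24*u + 72*u^2*v, F_u = -12*u + 54*u^2*v, F_v = 18*u^3, G_u = 36*u^3, G_v = 0
D = EG - F^2 = 5 - 24*u*v + 36*u^2*v^2 + 9*u^4
expanded: Gamma^u_uu = (G E_u - 2F F_u + F E_v)/(2D), Gamma^u_uv = (G E_v - F G_u)/(2D), Gamma^u_vv = (2G F_v - G G_u - F G_v)/(2D), Gamma^v_uu = (2E F_u - E E_v - F E_u)/(2D), Gamma^v_uv = (E G_u - F E_v)/(2D), Gamma^v_vv = (E G_v - 2F F_v + F G_u)/(2D); substitute and cancel common factors

Answer: Gamma_uuu = (36*u*v^2 - 12*v)/(9*u^4 + 36*u^2*v^2 - 24*u*v + 5), Gamma_uuv = (36*u^2*v - 12*u)/(9*u^4 + 36*u^2*v^2 - 24*u*v + 5), Gamma_uvv = 0, Gamma_vuu = 18*u^2*v/(9*u^4 + 36*u^2*v^2 - 24*u*v + 5), Gamma_vuv = 18*u^3/(9*u^4 + 36*u^2*v^2 - 24*u*v + 5), Gamma_vvv = 0


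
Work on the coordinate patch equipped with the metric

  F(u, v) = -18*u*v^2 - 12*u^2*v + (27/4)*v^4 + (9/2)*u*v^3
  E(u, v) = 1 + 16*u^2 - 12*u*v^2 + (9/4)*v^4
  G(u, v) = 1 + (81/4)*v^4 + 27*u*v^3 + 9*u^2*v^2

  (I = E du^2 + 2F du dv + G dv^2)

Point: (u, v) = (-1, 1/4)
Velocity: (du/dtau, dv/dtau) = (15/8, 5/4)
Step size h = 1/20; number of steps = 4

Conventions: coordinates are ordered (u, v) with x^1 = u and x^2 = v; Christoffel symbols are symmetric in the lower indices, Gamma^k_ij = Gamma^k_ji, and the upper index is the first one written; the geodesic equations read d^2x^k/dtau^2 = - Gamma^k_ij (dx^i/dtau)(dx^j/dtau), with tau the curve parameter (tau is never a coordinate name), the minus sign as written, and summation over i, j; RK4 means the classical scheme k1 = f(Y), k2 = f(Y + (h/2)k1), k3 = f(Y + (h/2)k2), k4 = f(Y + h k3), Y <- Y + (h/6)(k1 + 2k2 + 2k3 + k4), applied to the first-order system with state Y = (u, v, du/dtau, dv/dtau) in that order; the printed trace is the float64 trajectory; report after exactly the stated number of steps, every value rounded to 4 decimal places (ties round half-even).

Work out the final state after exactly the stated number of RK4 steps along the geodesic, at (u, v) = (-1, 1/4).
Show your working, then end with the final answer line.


f(Y) = (du/dtau, dv/dtau, -Gamma^u_ij Y'^i Y'^j, -Gamma^v_ij Y'^i Y'^j) with the Gammas evaluated at the stage position; h = 0.050000; intermediate values shown to 6 dp
step 0: u = -1.0000, v = 0.2500, du/dtau = 1.8750, dv/dtau = 1.2500
step 1:
  k1: at (u, v) = (-1.000000, 0.250000), (du/dtau, dv/dtau) = (1.875000, 1.250000); Gamma_uuu = -0.910809, Gamma_uuv = 0.170777, Gamma_uvv = -0.170777, Gamma_vuu = 0.104291, Gamma_vuv = -0.019555, Gamma_vvv = 0.019555; k1 = (1.875000, 1.250000, 2.668387, -0.305540)
  k2: at (u, v) = (-0.953125, 0.281250), (du/dtau, dv/dtau) = (1.941710, 1.242361); Gamma_uuu = -0.944144, Gamma_uuv = 0.199155, Gamma_uvv = -0.077449, Gamma_vuu = 0.107654, Gamma_vuv = -0.022708, Gamma_vvv = 0.008831; k2 = (1.941710, 1.242361, 2.718340, -0.309954)
  k3: at (u, v) = (-0.951457, 0.281059), (du/dtau, dv/dtau) = (1.942958, 1.242251); Gamma_uuu = -0.945625, Gamma_uuv = 0.199332, Gamma_uvv = -0.076794, Gamma_vuu = 0.107657, Gamma_vuv = -0.022693, Gamma_vvv = 0.008743; k3 = (1.942958, 1.242251, 2.726092, -0.310358)
  k4: at (u, v) = (-0.902852, 0.312113), (du/dtau, dv/dtau) = (2.011305, 1.234482); Gamma_uuu = -0.983345, Gamma_uuv = 0.230186, Gamma_uvv = 0.024696, Gamma_vuu = 0.106515, Gamma_vuv = -0.024933, Gamma_vvv = -0.002675; k4 = (2.011305, 1.234482, 2.797270, -0.302996)
  Y <- Y + (h/6)(k1 + 2k2 + 2k3 + k4): u = -0.9029, v = 0.3121, du/dtau = 2.0113, dv/dtau = 1.2346
step 2:
  k1: at (u, v) = (-0.902870, 0.312114), (du/dtau, dv/dtau) = (2.011288, 1.234590); Gamma_uuu = -0.983328, Gamma_uuv = 0.230183, Gamma_uvv = 0.024686, Gamma_vuu = 0.106515, Gamma_vuv = -0.024934, Gamma_vvv = -0.002674; k1 = (2.011288, 1.234590, 2.797066, -0.302981)
  k2: at (u, v) = (-0.852587, 0.342979), (du/dtau, dv/dtau) = (2.081214, 1.227016); Gamma_uuu = -1.025813, Gamma_uuv = 0.263874, Gamma_uvv = 0.135676, Gamma_vuu = 0.099499, Gamma_vuv = -0.025595, Gamma_vvv = -0.013160; k2 = (2.081214, 1.227016, 2.891289, -0.280442)
  k3: at (u, v) = (-0.850839, 0.342790), (du/dtau, dv/dtau) = (2.083570, 1.227579); Gamma_uuu = -1.027628, Gamma_uuv = 0.264195, Gamma_uvv = 0.136826, Gamma_vuu = 0.099388, Gamma_vuv = -0.025552, Gamma_vvv = -0.013233; k3 = (2.083570, 1.227579, 2.903526, -0.280817)
  k4: at (u, v) = (-0.798691, 0.373493), (du/dtau, dv/dtau) = (2.156464, 1.220549); Gamma_uuu = -1.075630, Gamma_uuv = 0.301305, Gamma_uvv = 0.259594, Gamma_vuu = 0.084426, Gamma_vuv = -0.023649, Gamma_vvv = -0.020375; k4 = (2.156464, 1.220549, 3.029199, -0.237761)
  Y <- Y + (h/6)(k1 + 2k2 + 2k3 + k4): u = -0.7987, v = 0.3735, du/dtau = 2.1564, dv/dtau = 1.2207
step 3:
  k1: at (u, v) = (-0.798725, 0.373484), (du/dtau, dv/dtau) = (2.156420, 1.220730); Gamma_uuu = -1.075594, Gamma_uuv = 0.301288, Gamma_uvv = 0.259535, Gamma_vuu = 0.084435, Gamma_vuv = -0.023651, Gamma_vvv = -0.020374; k1 = (2.156420, 1.220730, 3.028696, -0.237755)
  k2: at (u, v) = (-0.744815, 0.404002), (du/dtau, dv/dtau) = (2.232138, 1.214786); Gamma_uuu = -1.128977, Gamma_uuv = 0.342082, Gamma_uvv = 0.395586, Gamma_vuu = 0.058913, Gamma_vuv = -0.017851, Gamma_vvv = -0.020643; k2 = (2.232138, 1.214786, 3.186134, -0.166261)
  k3: at (u, v) = (-0.742922, 0.403853), (du/dtau, dv/dtau) = (2.236073, 1.216573); Gamma_uuu = -1.131276, Gamma_uuv = 0.342652, Gamma_uvv = 0.397619, Gamma_vuu = 0.058442, Gamma_vuv = -0.017701, Gamma_vvv = -0.020541; k3 = (2.236073, 1.216573, 3.203646, -0.165500)
  k4: at (u, v) = (-0.686922, 0.434312), (du/dtau, dv/dtau) = (2.316602, 1.212455); Gamma_uuu = -1.190017, Gamma_uuv = 0.387629, Gamma_uvv = 0.549802, Gamma_vuu = 0.018138, Gamma_vuv = -0.005908, Gamma_vvv = -0.008380; k4 = (2.316602, 1.212455, 3.400640, -0.051833)
  Y <- Y + (h/6)(k1 + 2k2 + 2k3 + k4): u = -0.6870, v = 0.4343, du/dtau = 2.3165, dv/dtau = 1.2128
step 4:
  k1: at (u, v) = (-0.686980, 0.434283), (du/dtau, dv/dtau) = (2.316494, 1.212787); Gamma_uuu = -1.189954, Gamma_uuv = 0.387583, Gamma_uvv = 0.549642, Gamma_vuu = 0.018187, Gamma_vuv = -0.005924, Gamma_vvv = -0.008401; k1 = (2.316494, 1.212787, 3.399266, -0.051955)
  k2: at (u, v) = (-0.629068, 0.464603), (du/dtau, dv/dtau) = (2.401476, 1.211488); Gamma_uuu = -1.251836, Gamma_uuv = 0.436205, Gamma_uvv = 0.717997, Gamma_vuu = -0.041676, Gamma_vuv = 0.014522, Gamma_vvv = 0.023903; k2 = (2.401476, 1.211488, 3.627486, 0.120766)
  k3: at (u, v) = (-0.626943, 0.464570), (du/dtau, dv/dtau) = (2.407181, 1.215806); Gamma_uuu = -1.254693, Gamma_uuv = 0.437169, Gamma_uvv = 0.721543, Gamma_vuu = -0.043176, Gamma_vuv = 0.015044, Gamma_vvv = 0.024830; k3 = (2.407181, 1.215806, 3.644872, 0.125426)
  k4: at (u, v) = (-0.566621, 0.495073), (du/dtau, dv/dtau) = (2.498738, 1.219059); Gamma_uuu = -1.315920, Gamma_uuv = 0.488608, Gamma_uvv = 0.906602, Gamma_vuu = -0.130577, Gamma_vuv = 0.048484, Gamma_vvv = 0.089961; k4 = (2.498738, 1.219059, 3.892191, 0.386218)
  Y <- Y + (h/6)(k1 + 2k2 + 2k3 + k4): u = -0.5667, v = 0.4950, du/dtau = 2.4985, dv/dtau = 1.2197

Answer: u = -0.5667, v = 0.4950, du/dtau = 2.4985, dv/dtau = 1.2197


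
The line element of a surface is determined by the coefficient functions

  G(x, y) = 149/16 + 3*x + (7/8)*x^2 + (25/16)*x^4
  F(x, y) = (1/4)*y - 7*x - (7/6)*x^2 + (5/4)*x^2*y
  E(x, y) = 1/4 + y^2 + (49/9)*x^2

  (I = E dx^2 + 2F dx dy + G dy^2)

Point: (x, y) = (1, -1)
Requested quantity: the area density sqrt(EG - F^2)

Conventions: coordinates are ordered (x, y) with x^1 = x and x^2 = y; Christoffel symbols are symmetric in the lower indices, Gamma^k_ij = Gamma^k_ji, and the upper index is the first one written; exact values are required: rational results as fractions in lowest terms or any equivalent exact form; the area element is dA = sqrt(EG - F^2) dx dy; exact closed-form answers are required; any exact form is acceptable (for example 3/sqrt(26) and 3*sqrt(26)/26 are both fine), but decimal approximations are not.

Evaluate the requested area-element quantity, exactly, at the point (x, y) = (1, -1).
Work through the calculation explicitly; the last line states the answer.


E = 241/36, F = -29/3, G = 59/4; EG - F^2 = 763/144

Answer: sqrt(EG - F^2) = sqrt(763)/12


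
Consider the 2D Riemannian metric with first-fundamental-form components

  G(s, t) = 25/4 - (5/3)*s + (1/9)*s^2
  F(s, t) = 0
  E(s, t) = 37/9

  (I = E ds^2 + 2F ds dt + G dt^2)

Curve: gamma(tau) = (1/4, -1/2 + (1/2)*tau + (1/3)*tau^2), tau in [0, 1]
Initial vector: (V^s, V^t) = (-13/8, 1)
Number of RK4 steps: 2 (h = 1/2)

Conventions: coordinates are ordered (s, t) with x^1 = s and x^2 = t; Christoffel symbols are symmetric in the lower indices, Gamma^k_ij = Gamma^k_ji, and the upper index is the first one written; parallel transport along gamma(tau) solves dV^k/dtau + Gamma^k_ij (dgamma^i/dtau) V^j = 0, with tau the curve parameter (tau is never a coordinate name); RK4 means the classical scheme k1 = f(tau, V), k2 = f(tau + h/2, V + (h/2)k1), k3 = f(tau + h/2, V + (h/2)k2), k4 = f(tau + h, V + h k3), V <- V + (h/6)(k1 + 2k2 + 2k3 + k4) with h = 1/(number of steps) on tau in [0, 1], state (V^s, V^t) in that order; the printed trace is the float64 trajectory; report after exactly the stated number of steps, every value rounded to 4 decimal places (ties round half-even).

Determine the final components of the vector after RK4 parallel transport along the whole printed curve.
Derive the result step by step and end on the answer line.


gamma'(tau) = (0, 1/2 + (2/3)*tau); f(tau, V)^k = -Gamma^k_ij(gamma(tau)) gamma'^i(tau) V^j; h = 1/2; intermediate values shown to 6 dp
curve data and Christoffel symbols at the stage parameters:
  tau = 0.000000: gamma = (0.250000, -0.500000), gamma' = (0.000000, 0.500000); Gamma_sss = 0.000000, Gamma_sst = 0.000000, Gamma_stt = 0.195946, Gamma_tss = 0.000000, Gamma_tst = -0.137931, Gamma_ttt = 0.000000
  tau = 0.250000: gamma = (0.250000, -0.354167), gamma' = (0.000000, 0.666667); Gamma_sss = 0.000000, Gamma_sst = 0.000000, Gamma_stt = 0.195946, Gamma_tss = 0.000000, Gamma_tst = -0.137931, Gamma_ttt = 0.000000
  tau = 0.500000: gamma = (0.250000, -0.166667), gamma' = (0.000000, 0.833333); Gamma_sss = 0.000000, Gamma_sst = 0.000000, Gamma_stt = 0.195946, Gamma_tss = 0.000000, Gamma_tst = -0.137931, Gamma_ttt = 0.000000
  tau = 0.750000: gamma = (0.250000, 0.062500), gamma' = (0.000000, 1.000000); Gamma_sss = 0.000000, Gamma_sst = 0.000000, Gamma_stt = 0.195946, Gamma_tss = 0.000000, Gamma_tst = -0.137931, Gamma_ttt = 0.000000
  tau = 1.000000: gamma = (0.250000, 0.333333), gamma' = (0.000000, 1.166667); Gamma_sss = 0.000000, Gamma_sst = 0.000000, Gamma_stt = 0.195946, Gamma_tss = 0.000000, Gamma_tst = -0.137931, Gamma_ttt = 0.000000
step 0: V^s = -1.6250, V^t = 1.0000
step 1: k1 = (-0.097973, -0.112069), k2 = (-0.126971, -0.151678), k3 = (-0.125677, -0.152344), k4 = (-0.150850, -0.194004); V <- V + (h/6)(k1 + 2k2 + 2k3 + k4): V^s = -1.6878, V^t = 0.9238
step 2: k1 = (-0.150850, -0.194005), k2 = (-0.171516, -0.238008), k3 = (-0.169360, -0.238720), k4 = (-0.183903, -0.285234); V <- V + (h/6)(k1 + 2k2 + 2k3 + k4): V^s = -1.7726, V^t = 0.8044

Answer: V^s = -1.7726, V^t = 0.8044


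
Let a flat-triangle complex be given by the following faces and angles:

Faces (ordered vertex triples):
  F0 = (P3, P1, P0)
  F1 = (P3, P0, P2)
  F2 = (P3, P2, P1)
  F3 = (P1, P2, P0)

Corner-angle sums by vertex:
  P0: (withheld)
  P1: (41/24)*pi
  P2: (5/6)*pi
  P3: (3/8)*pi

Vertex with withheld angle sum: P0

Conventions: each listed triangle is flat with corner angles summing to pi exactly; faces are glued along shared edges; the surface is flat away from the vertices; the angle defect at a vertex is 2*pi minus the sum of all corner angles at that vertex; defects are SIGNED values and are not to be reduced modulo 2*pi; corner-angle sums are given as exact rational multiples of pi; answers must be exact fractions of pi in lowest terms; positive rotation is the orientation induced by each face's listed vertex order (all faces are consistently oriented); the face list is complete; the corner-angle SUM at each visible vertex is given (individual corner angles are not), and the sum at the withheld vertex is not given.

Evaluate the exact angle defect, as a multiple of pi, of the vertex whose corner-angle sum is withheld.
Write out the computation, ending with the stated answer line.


V = 4, E = 6, F = 4; chi = V - E + F = 2
Gauss-Bonnet: total defect = 2*pi*chi = 4*pi; visible defects sum to (37/12)*pi

Answer: defect(P0) = (11/12)*pi
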